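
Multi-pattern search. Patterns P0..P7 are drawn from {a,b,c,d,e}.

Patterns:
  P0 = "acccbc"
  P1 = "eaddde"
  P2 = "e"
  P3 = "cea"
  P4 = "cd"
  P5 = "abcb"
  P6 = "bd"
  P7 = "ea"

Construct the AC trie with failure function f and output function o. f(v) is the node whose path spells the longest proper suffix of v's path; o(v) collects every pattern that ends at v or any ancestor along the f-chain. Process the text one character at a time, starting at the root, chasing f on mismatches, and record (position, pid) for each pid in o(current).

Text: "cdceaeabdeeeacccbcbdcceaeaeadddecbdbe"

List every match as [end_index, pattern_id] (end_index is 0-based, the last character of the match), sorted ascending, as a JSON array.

Build:
Trie nodes:
  0='ε' goto a→1 b→20 c→13 e→7
  1='a' goto b→17 c→2
  2='ac' goto c→3
  3='acc' goto c→4
  4='accc' goto b→5
  5='acccb' goto c→6
  6='acccbc' goto ·  ←P0
  7='e' goto a→8  ←P2
  8='ea' goto d→9  ←P7
  9='ead' goto d→10
  10='eadd' goto d→11
  11='eaddd' goto e→12
  12='eaddde' goto ·  ←P1
  13='c' goto d→16 e→14
  14='ce' goto a→15
  15='cea' goto ·  ←P3
  16='cd' goto ·  ←P4
  17='ab' goto c→18
  18='abc' goto b→19
  19='abcb' goto ·  ←P5
  20='b' goto d→21
  21='bd' goto ·  ←P6

BFS fail/out derivation:
  fail(1) 'a': from fail(0)=0 chase 'a': 0 ⇒ 0;  out=∅∪out(0)=∅
  fail(7) 'e': from fail(0)=0 chase 'e': 0 ⇒ 0;  out={2}∪out(0)={2}
  fail(13) 'c': from fail(0)=0 chase 'c': 0 ⇒ 0;  out=∅∪out(0)=∅
  fail(20) 'b': from fail(0)=0 chase 'b': 0 ⇒ 0;  out=∅∪out(0)=∅
  fail(2) 'ac': from fail(1)=0 chase 'c': 0 ⇒ 13;  out=∅∪out(13)=∅
  fail(8) 'ea': from fail(7)=0 chase 'a': 0 ⇒ 1;  out={7}∪out(1)={7}
  fail(14) 'ce': from fail(13)=0 chase 'e': 0 ⇒ 7;  out=∅∪out(7)={2}
  fail(16) 'cd': from fail(13)=0 chase 'd': 0 ⇒ 0;  out={4}∪out(0)={4}
  fail(17) 'ab': from fail(1)=0 chase 'b': 0 ⇒ 20;  out=∅∪out(20)=∅
  fail(21) 'bd': from fail(20)=0 chase 'd': 0 ⇒ 0;  out={6}∪out(0)={6}
  fail(3) 'acc': from fail(2)=13 chase 'c': 13→0 ⇒ 13;  out=∅∪out(13)=∅
  fail(9) 'ead': from fail(8)=1 chase 'd': 1→0 ⇒ 0;  out=∅∪out(0)=∅
  fail(15) 'cea': from fail(14)=7 chase 'a': 7 ⇒ 8;  out={3}∪out(8)={3,7}
  fail(18) 'abc': from fail(17)=20 chase 'c': 20→0 ⇒ 13;  out=∅∪out(13)=∅
  fail(4) 'accc': from fail(3)=13 chase 'c': 13→0 ⇒ 13;  out=∅∪out(13)=∅
  fail(10) 'eadd': from fail(9)=0 chase 'd': 0 ⇒ 0;  out=∅∪out(0)=∅
  fail(19) 'abcb': from fail(18)=13 chase 'b': 13→0 ⇒ 20;  out={5}∪out(20)={5}
  fail(5) 'acccb': from fail(4)=13 chase 'b': 13→0 ⇒ 20;  out=∅∪out(20)=∅
  fail(11) 'eaddd': from fail(10)=0 chase 'd': 0 ⇒ 0;  out=∅∪out(0)=∅
  fail(6) 'acccbc': from fail(5)=20 chase 'c': 20→0 ⇒ 13;  out={0}∪out(13)={0}
  fail(12) 'eaddde': from fail(11)=0 chase 'e': 0 ⇒ 7;  out={1}∪out(7)={1,2}

Run:
i=0 'c': node 0→13
i=1 'd': node 13→16  → match P4@[0:1]
i=2 'c': node 16→13 (fail-walked)
i=3 'e': node 13→14  → match P2@[3:3]
i=4 'a': node 14→15  → match P3@[2:4],P7@[3:4]
i=5 'e': node 15→7 (fail-walked)  → match P2@[5:5]
i=6 'a': node 7→8  → match P7@[5:6]
i=7 'b': node 8→17 (fail-walked)
i=8 'd': node 17→21 (fail-walked)  → match P6@[7:8]
i=9 'e': node 21→7 (fail-walked)  → match P2@[9:9]
i=10 'e': node 7→7 (fail-walked)  → match P2@[10:10]
i=11 'e': node 7→7 (fail-walked)  → match P2@[11:11]
i=12 'a': node 7→8  → match P7@[11:12]
i=13 'c': node 8→2 (fail-walked)
i=14 'c': node 2→3
i=15 'c': node 3→4
i=16 'b': node 4→5
i=17 'c': node 5→6  → match P0@[12:17]
i=18 'b': node 6→20 (fail-walked)
i=19 'd': node 20→21  → match P6@[18:19]
i=20 'c': node 21→13 (fail-walked)
i=21 'c': node 13→13 (fail-walked)
i=22 'e': node 13→14  → match P2@[22:22]
i=23 'a': node 14→15  → match P3@[21:23],P7@[22:23]
i=24 'e': node 15→7 (fail-walked)  → match P2@[24:24]
i=25 'a': node 7→8  → match P7@[24:25]
i=26 'e': node 8→7 (fail-walked)  → match P2@[26:26]
i=27 'a': node 7→8  → match P7@[26:27]
i=28 'd': node 8→9
i=29 'd': node 9→10
i=30 'd': node 10→11
i=31 'e': node 11→12  → match P1@[26:31],P2@[31:31]
i=32 'c': node 12→13 (fail-walked)
i=33 'b': node 13→20 (fail-walked)
i=34 'd': node 20→21  → match P6@[33:34]
i=35 'b': node 21→20 (fail-walked)
i=36 'e': node 20→7 (fail-walked)  → match P2@[36:36]

Matches: [[1,4],[3,2],[4,3],[4,7],[5,2],[6,7],[8,6],[9,2],[10,2],[11,2],[12,7],[17,0],[19,6],[22,2],[23,3],[23,7],[24,2],[25,7],[26,2],[27,7],[31,1],[31,2],[34,6],[36,2]]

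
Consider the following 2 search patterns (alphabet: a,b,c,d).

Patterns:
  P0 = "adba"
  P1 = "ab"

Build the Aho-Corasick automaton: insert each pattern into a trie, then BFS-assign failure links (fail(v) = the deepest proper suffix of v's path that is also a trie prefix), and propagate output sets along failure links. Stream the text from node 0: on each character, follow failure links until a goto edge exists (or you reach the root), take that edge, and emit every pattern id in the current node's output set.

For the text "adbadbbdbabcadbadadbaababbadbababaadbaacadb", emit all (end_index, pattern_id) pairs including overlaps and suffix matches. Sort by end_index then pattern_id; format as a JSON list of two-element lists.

Build automaton:
Trie (insert patterns):
  0='ε' goto a→1
  1='a' goto b→5 d→2
  2='ad' goto b→3
  3='adb' goto a→4
  4='adba' goto ·  ←P0
  5='ab' goto ·  ←P1

BFS fail/out derivation:
  n1('a'): parent n0 fail=0; on 'a' 0 → fail=0;  out ∅∪∅=∅
  n2('ad'): parent n1 fail=0; on 'd' 0 → fail=0;  out ∅∪∅=∅
  n5('ab'): parent n1 fail=0; on 'b' 0 → fail=0;  out {1}∪∅={1}
  n3('adb'): parent n2 fail=0; on 'b' 0 → fail=0;  out ∅∪∅=∅
  n4('adba'): parent n3 fail=0; on 'a' 0 → fail=1;  out {0}∪∅={0}

Run:
i=0 'a': node 0→1
i=1 'd': node 1→2
i=2 'b': node 2→3
i=3 'a': node 3→4  ** P0@[0:3]
i=4 'd': node 4→2 (via fail)
i=5 'b': node 2→3
i=6 'b': node 3→0 (via fail)
i=7 'd': node 0→0
i=8 'b': node 0→0
i=9 'a': node 0→1
i=10 'b': node 1→5  ** P1@[9:10]
i=11 'c': node 5→0 (via fail)
i=12 'a': node 0→1
i=13 'd': node 1→2
i=14 'b': node 2→3
i=15 'a': node 3→4  ** P0@[12:15]
i=16 'd': node 4→2 (via fail)
i=17 'a': node 2→1 (via fail)
i=18 'd': node 1→2
i=19 'b': node 2→3
i=20 'a': node 3→4  ** P0@[17:20]
i=21 'a': node 4→1 (via fail)
i=22 'b': node 1→5  ** P1@[21:22]
i=23 'a': node 5→1 (via fail)
i=24 'b': node 1→5  ** P1@[23:24]
i=25 'b': node 5→0 (via fail)
i=26 'a': node 0→1
i=27 'd': node 1→2
i=28 'b': node 2→3
i=29 'a': node 3→4  ** P0@[26:29]
i=30 'b': node 4→5 (via fail)  ** P1@[29:30]
i=31 'a': node 5→1 (via fail)
i=32 'b': node 1→5  ** P1@[31:32]
i=33 'a': node 5→1 (via fail)
i=34 'a': node 1→1 (via fail)
i=35 'd': node 1→2
i=36 'b': node 2→3
i=37 'a': node 3→4  ** P0@[34:37]
i=38 'a': node 4→1 (via fail)
i=39 'c': node 1→0 (via fail)
i=40 'a': node 0→1
i=41 'd': node 1→2
i=42 'b': node 2→3

Matches: [[3,0],[10,1],[15,0],[20,0],[22,1],[24,1],[29,0],[30,1],[32,1],[37,0]]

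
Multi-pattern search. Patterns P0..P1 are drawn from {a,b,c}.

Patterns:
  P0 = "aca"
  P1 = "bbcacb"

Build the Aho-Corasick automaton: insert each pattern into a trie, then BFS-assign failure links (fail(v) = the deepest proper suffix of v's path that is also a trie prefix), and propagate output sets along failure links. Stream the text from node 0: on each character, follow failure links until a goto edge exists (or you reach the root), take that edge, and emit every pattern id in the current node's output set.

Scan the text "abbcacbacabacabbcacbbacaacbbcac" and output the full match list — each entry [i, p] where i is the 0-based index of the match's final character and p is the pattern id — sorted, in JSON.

Build automaton:
Trie (insert patterns):
  n0 'ε': a→1 b→4
  n1 'a': c→2
  n2 'ac': a→3
  n3 'aca': ·  [P0 ends]
  n4 'b': b→5
  n5 'bb': c→6
  n6 'bbc': a→7
  n7 'bbca': c→8
  n8 'bbcac': b→9
  n9 'bbcacb': ·  [P1 ends]

BFS fail/out derivation:
  n1('a'): parent n0 fail=0; on 'a' 0 → fail=0;  out ∅∪∅=∅
  n4('b'): parent n0 fail=0; on 'b' 0 → fail=0;  out ∅∪∅=∅
  n2('ac'): parent n1 fail=0; on 'c' 0 → fail=0;  out ∅∪∅=∅
  n5('bb'): parent n4 fail=0; on 'b' 0 → fail=4;  out ∅∪∅=∅
  n3('aca'): parent n2 fail=0; on 'a' 0 → fail=1;  out {0}∪∅={0}
  n6('bbc'): parent n5 fail=4; on 'c' 4→0 → fail=0;  out ∅∪∅=∅
  n7('bbca'): parent n6 fail=0; on 'a' 0 → fail=1;  out ∅∪∅=∅
  n8('bbcac'): parent n7 fail=1; on 'c' 1 → fail=2;  out ∅∪∅=∅
  n9('bbcacb'): parent n8 fail=2; on 'b' 2→0 → fail=4;  out {1}∪∅={1}

Run:
[0] read 'a'  n0⇒n1
[1] read 'b'  n1⇒n4 ·f
[2] read 'b'  n4⇒n5
[3] read 'c'  n5⇒n6
[4] read 'a'  n6⇒n7
[5] read 'c'  n7⇒n8
[6] read 'b'  n8⇒n9  emit P1@[1:6]
[7] read 'a'  n9⇒n1 ·f
[8] read 'c'  n1⇒n2
[9] read 'a'  n2⇒n3  emit P0@[7:9]
[10] read 'b'  n3⇒n4 ·f
[11] read 'a'  n4⇒n1 ·f
[12] read 'c'  n1⇒n2
[13] read 'a'  n2⇒n3  emit P0@[11:13]
[14] read 'b'  n3⇒n4 ·f
[15] read 'b'  n4⇒n5
[16] read 'c'  n5⇒n6
[17] read 'a'  n6⇒n7
[18] read 'c'  n7⇒n8
[19] read 'b'  n8⇒n9  emit P1@[14:19]
[20] read 'b'  n9⇒n5 ·f
[21] read 'a'  n5⇒n1 ·f
[22] read 'c'  n1⇒n2
[23] read 'a'  n2⇒n3  emit P0@[21:23]
[24] read 'a'  n3⇒n1 ·f
[25] read 'c'  n1⇒n2
[26] read 'b'  n2⇒n4 ·f
[27] read 'b'  n4⇒n5
[28] read 'c'  n5⇒n6
[29] read 'a'  n6⇒n7
[30] read 'c'  n7⇒n8

Result: [[6,1],[9,0],[13,0],[19,1],[23,0]]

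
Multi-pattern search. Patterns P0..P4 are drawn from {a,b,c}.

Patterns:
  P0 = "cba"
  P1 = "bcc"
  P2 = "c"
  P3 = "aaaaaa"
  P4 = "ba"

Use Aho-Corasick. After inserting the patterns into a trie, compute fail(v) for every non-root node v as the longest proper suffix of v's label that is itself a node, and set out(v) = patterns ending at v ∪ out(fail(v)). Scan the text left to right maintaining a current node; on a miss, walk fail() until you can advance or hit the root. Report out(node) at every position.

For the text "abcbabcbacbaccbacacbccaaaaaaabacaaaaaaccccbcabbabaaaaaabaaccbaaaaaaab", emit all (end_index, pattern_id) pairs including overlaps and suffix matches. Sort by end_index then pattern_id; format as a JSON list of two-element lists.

Construct AC machine:
Trie nodes:
  n0 'ε': a→7 b→4 c→1
  n1 'c': b→2  [P2 ends]
  n2 'cb': a→3
  n3 'cba': ·  [P0 ends]
  n4 'b': a→13 c→5
  n5 'bc': c→6
  n6 'bcc': ·  [P1 ends]
  n7 'a': a→8
  n8 'aa': a→9
  n9 'aaa': a→10
  n10 'aaaa': a→11
  n11 'aaaaa': a→12
  n12 'aaaaaa': ·  [P3 ends]
  n13 'ba': ·  [P4 ends]

Failure links (BFS by depth):
  fail(1) 'c': from fail(0)=0 chase 'c': 0 ⇒ 0;  out={2}∪out(0)={2}
  fail(4) 'b': from fail(0)=0 chase 'b': 0 ⇒ 0;  out=∅∪out(0)=∅
  fail(7) 'a': from fail(0)=0 chase 'a': 0 ⇒ 0;  out=∅∪out(0)=∅
  fail(2) 'cb': from fail(1)=0 chase 'b': 0 ⇒ 4;  out=∅∪out(4)=∅
  fail(5) 'bc': from fail(4)=0 chase 'c': 0 ⇒ 1;  out=∅∪out(1)={2}
  fail(8) 'aa': from fail(7)=0 chase 'a': 0 ⇒ 7;  out=∅∪out(7)=∅
  fail(13) 'ba': from fail(4)=0 chase 'a': 0 ⇒ 7;  out={4}∪out(7)={4}
  fail(3) 'cba': from fail(2)=4 chase 'a': 4 ⇒ 13;  out={0}∪out(13)={0,4}
  fail(6) 'bcc': from fail(5)=1 chase 'c': 1→0 ⇒ 1;  out={1}∪out(1)={1,2}
  fail(9) 'aaa': from fail(8)=7 chase 'a': 7 ⇒ 8;  out=∅∪out(8)=∅
  fail(10) 'aaaa': from fail(9)=8 chase 'a': 8 ⇒ 9;  out=∅∪out(9)=∅
  fail(11) 'aaaaa': from fail(10)=9 chase 'a': 9 ⇒ 10;  out=∅∪out(10)=∅
  fail(12) 'aaaaaa': from fail(11)=10 chase 'a': 10 ⇒ 11;  out={3}∪out(11)={3}

Text stream:
i=0 'a': node 0→7
i=1 'b': node 7→4 (via fail)
i=2 'c': node 4→5  emit P2@[2:2]
i=3 'b': node 5→2 (via fail)
i=4 'a': node 2→3  emit P0@[2:4],P4@[3:4]
i=5 'b': node 3→4 (via fail)
i=6 'c': node 4→5  emit P2@[6:6]
i=7 'b': node 5→2 (via fail)
i=8 'a': node 2→3  emit P0@[6:8],P4@[7:8]
i=9 'c': node 3→1 (via fail)  emit P2@[9:9]
i=10 'b': node 1→2
i=11 'a': node 2→3  emit P0@[9:11],P4@[10:11]
i=12 'c': node 3→1 (via fail)  emit P2@[12:12]
i=13 'c': node 1→1 (via fail)  emit P2@[13:13]
i=14 'b': node 1→2
i=15 'a': node 2→3  emit P0@[13:15],P4@[14:15]
i=16 'c': node 3→1 (via fail)  emit P2@[16:16]
i=17 'a': node 1→7 (via fail)
i=18 'c': node 7→1 (via fail)  emit P2@[18:18]
i=19 'b': node 1→2
i=20 'c': node 2→5 (via fail)  emit P2@[20:20]
i=21 'c': node 5→6  emit P1@[19:21],P2@[21:21]
i=22 'a': node 6→7 (via fail)
i=23 'a': node 7→8
i=24 'a': node 8→9
i=25 'a': node 9→10
i=26 'a': node 10→11
i=27 'a': node 11→12  emit P3@[22:27]
i=28 'a': node 12→12 (via fail)  emit P3@[23:28]
i=29 'b': node 12→4 (via fail)
i=30 'a': node 4→13  emit P4@[29:30]
i=31 'c': node 13→1 (via fail)  emit P2@[31:31]
i=32 'a': node 1→7 (via fail)
i=33 'a': node 7→8
i=34 'a': node 8→9
i=35 'a': node 9→10
i=36 'a': node 10→11
i=37 'a': node 11→12  emit P3@[32:37]
i=38 'c': node 12→1 (via fail)  emit P2@[38:38]
i=39 'c': node 1→1 (via fail)  emit P2@[39:39]
i=40 'c': node 1→1 (via fail)  emit P2@[40:40]
i=41 'c': node 1→1 (via fail)  emit P2@[41:41]
i=42 'b': node 1→2
i=43 'c': node 2→5 (via fail)  emit P2@[43:43]
i=44 'a': node 5→7 (via fail)
i=45 'b': node 7→4 (via fail)
i=46 'b': node 4→4 (via fail)
i=47 'a': node 4→13  emit P4@[46:47]
i=48 'b': node 13→4 (via fail)
i=49 'a': node 4→13  emit P4@[48:49]
i=50 'a': node 13→8 (via fail)
i=51 'a': node 8→9
i=52 'a': node 9→10
i=53 'a': node 10→11
i=54 'a': node 11→12  emit P3@[49:54]
i=55 'b': node 12→4 (via fail)
i=56 'a': node 4→13  emit P4@[55:56]
i=57 'a': node 13→8 (via fail)
i=58 'c': node 8→1 (via fail)  emit P2@[58:58]
i=59 'c': node 1→1 (via fail)  emit P2@[59:59]
i=60 'b': node 1→2
i=61 'a': node 2→3  emit P0@[59:61],P4@[60:61]
i=62 'a': node 3→8 (via fail)
i=63 'a': node 8→9
i=64 'a': node 9→10
i=65 'a': node 10→11
i=66 'a': node 11→12  emit P3@[61:66]
i=67 'a': node 12→12 (via fail)  emit P3@[62:67]
i=68 'b': node 12→4 (via fail)

All matches (sorted): [[2,2],[4,0],[4,4],[6,2],[8,0],[8,4],[9,2],[11,0],[11,4],[12,2],[13,2],[15,0],[15,4],[16,2],[18,2],[20,2],[21,1],[21,2],[27,3],[28,3],[30,4],[31,2],[37,3],[38,2],[39,2],[40,2],[41,2],[43,2],[47,4],[49,4],[54,3],[56,4],[58,2],[59,2],[61,0],[61,4],[66,3],[67,3]]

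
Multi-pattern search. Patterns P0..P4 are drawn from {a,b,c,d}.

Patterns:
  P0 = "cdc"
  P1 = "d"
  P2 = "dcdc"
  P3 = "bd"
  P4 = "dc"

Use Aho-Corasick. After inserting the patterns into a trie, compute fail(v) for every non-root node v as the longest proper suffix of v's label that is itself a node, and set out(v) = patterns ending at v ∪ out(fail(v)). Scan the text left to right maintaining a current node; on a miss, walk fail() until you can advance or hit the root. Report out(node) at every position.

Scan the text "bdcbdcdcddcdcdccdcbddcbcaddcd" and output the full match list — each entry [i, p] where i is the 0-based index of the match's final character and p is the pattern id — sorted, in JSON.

Build:
Trie nodes:
  n0 'ε': b→8 c→1 d→4
  n1 'c': d→2
  n2 'cd': c→3
  n3 'cdc': ·  [P0 ends]
  n4 'd': c→5  [P1 ends]
  n5 'dc': d→6  [P4 ends]
  n6 'dcd': c→7
  n7 'dcdc': ·  [P2 ends]
  n8 'b': d→9
  n9 'bd': ·  [P3 ends]

BFS fail/out derivation:
  fail(1) 'c': from fail(0)=0 chase 'c': 0 ⇒ 0;  out=∅∪out(0)=∅
  fail(4) 'd': from fail(0)=0 chase 'd': 0 ⇒ 0;  out={1}∪out(0)={1}
  fail(8) 'b': from fail(0)=0 chase 'b': 0 ⇒ 0;  out=∅∪out(0)=∅
  fail(2) 'cd': from fail(1)=0 chase 'd': 0 ⇒ 4;  out=∅∪out(4)={1}
  fail(5) 'dc': from fail(4)=0 chase 'c': 0 ⇒ 1;  out={4}∪out(1)={4}
  fail(9) 'bd': from fail(8)=0 chase 'd': 0 ⇒ 4;  out={3}∪out(4)={1,3}
  fail(3) 'cdc': from fail(2)=4 chase 'c': 4 ⇒ 5;  out={0}∪out(5)={0,4}
  fail(6) 'dcd': from fail(5)=1 chase 'd': 1 ⇒ 2;  out=∅∪out(2)={1}
  fail(7) 'dcdc': from fail(6)=2 chase 'c': 2 ⇒ 3;  out={2}∪out(3)={0,2,4}

Text stream:
i=0 'b': node 0→8
i=1 'd': node 8→9  emit P1@[1:1],P3@[0:1]
i=2 'c': node 9→5 (via fail)  emit P4@[1:2]
i=3 'b': node 5→8 (via fail)
i=4 'd': node 8→9  emit P1@[4:4],P3@[3:4]
i=5 'c': node 9→5 (via fail)  emit P4@[4:5]
i=6 'd': node 5→6  emit P1@[6:6]
i=7 'c': node 6→7  emit P0@[5:7],P2@[4:7],P4@[6:7]
i=8 'd': node 7→6 (via fail)  emit P1@[8:8]
i=9 'd': node 6→4 (via fail)  emit P1@[9:9]
i=10 'c': node 4→5  emit P4@[9:10]
i=11 'd': node 5→6  emit P1@[11:11]
i=12 'c': node 6→7  emit P0@[10:12],P2@[9:12],P4@[11:12]
i=13 'd': node 7→6 (via fail)  emit P1@[13:13]
i=14 'c': node 6→7  emit P0@[12:14],P2@[11:14],P4@[13:14]
i=15 'c': node 7→1 (via fail)
i=16 'd': node 1→2  emit P1@[16:16]
i=17 'c': node 2→3  emit P0@[15:17],P4@[16:17]
i=18 'b': node 3→8 (via fail)
i=19 'd': node 8→9  emit P1@[19:19],P3@[18:19]
i=20 'd': node 9→4 (via fail)  emit P1@[20:20]
i=21 'c': node 4→5  emit P4@[20:21]
i=22 'b': node 5→8 (via fail)
i=23 'c': node 8→1 (via fail)
i=24 'a': node 1→0 (via fail)
i=25 'd': node 0→4  emit P1@[25:25]
i=26 'd': node 4→4 (via fail)  emit P1@[26:26]
i=27 'c': node 4→5  emit P4@[26:27]
i=28 'd': node 5→6  emit P1@[28:28]

Result: [[1,1],[1,3],[2,4],[4,1],[4,3],[5,4],[6,1],[7,0],[7,2],[7,4],[8,1],[9,1],[10,4],[11,1],[12,0],[12,2],[12,4],[13,1],[14,0],[14,2],[14,4],[16,1],[17,0],[17,4],[19,1],[19,3],[20,1],[21,4],[25,1],[26,1],[27,4],[28,1]]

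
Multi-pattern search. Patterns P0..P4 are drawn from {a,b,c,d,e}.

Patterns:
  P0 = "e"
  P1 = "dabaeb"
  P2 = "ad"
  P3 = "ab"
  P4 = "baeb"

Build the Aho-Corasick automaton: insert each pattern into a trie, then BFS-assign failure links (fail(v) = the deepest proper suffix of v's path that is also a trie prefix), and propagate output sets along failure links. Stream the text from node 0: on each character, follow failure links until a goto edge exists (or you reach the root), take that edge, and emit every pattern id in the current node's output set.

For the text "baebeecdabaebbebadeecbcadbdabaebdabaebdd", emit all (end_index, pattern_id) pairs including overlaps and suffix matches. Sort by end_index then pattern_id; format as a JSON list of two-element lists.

Build automaton:
Trie nodes:
  n0 'ε': a→8 b→11 d→2 e→1
  n1 'e': ·  ←P0
  n2 'd': a→3
  n3 'da': b→4
  n4 'dab': a→5
  n5 'daba': e→6
  n6 'dabae': b→7
  n7 'dabaeb': ·  ←P1
  n8 'a': b→10 d→9
  n9 'ad': ·  ←P2
  n10 'ab': ·  ←P3
  n11 'b': a→12
  n12 'ba': e→13
  n13 'bae': b→14
  n14 'baeb': ·  ←P4

Failure links (BFS by depth):
  fail(1) 'e': from fail(0)=0 chase 'e': 0 ⇒ 0;  out={0}∪out(0)={0}
  fail(2) 'd': from fail(0)=0 chase 'd': 0 ⇒ 0;  out=∅∪out(0)=∅
  fail(8) 'a': from fail(0)=0 chase 'a': 0 ⇒ 0;  out=∅∪out(0)=∅
  fail(11) 'b': from fail(0)=0 chase 'b': 0 ⇒ 0;  out=∅∪out(0)=∅
  fail(3) 'da': from fail(2)=0 chase 'a': 0 ⇒ 8;  out=∅∪out(8)=∅
  fail(9) 'ad': from fail(8)=0 chase 'd': 0 ⇒ 2;  out={2}∪out(2)={2}
  fail(10) 'ab': from fail(8)=0 chase 'b': 0 ⇒ 11;  out={3}∪out(11)={3}
  fail(12) 'ba': from fail(11)=0 chase 'a': 0 ⇒ 8;  out=∅∪out(8)=∅
  fail(4) 'dab': from fail(3)=8 chase 'b': 8 ⇒ 10;  out=∅∪out(10)={3}
  fail(13) 'bae': from fail(12)=8 chase 'e': 8→0 ⇒ 1;  out=∅∪out(1)={0}
  fail(5) 'daba': from fail(4)=10 chase 'a': 10→11 ⇒ 12;  out=∅∪out(12)=∅
  fail(14) 'baeb': from fail(13)=1 chase 'b': 1→0 ⇒ 11;  out={4}∪out(11)={4}
  fail(6) 'dabae': from fail(5)=12 chase 'e': 12 ⇒ 13;  out=∅∪out(13)={0}
  fail(7) 'dabaeb': from fail(6)=13 chase 'b': 13 ⇒ 14;  out={1}∪out(14)={1,4}

Text stream:
i=0 'b': node 0→11
i=1 'a': node 11→12
i=2 'e': node 12→13  ** P0@[2:2]
i=3 'b': node 13→14  ** P4@[0:3]
i=4 'e': node 14→1 (fail-walked)  ** P0@[4:4]
i=5 'e': node 1→1 (fail-walked)  ** P0@[5:5]
i=6 'c': node 1→0 (fail-walked)
i=7 'd': node 0→2
i=8 'a': node 2→3
i=9 'b': node 3→4  ** P3@[8:9]
i=10 'a': node 4→5
i=11 'e': node 5→6  ** P0@[11:11]
i=12 'b': node 6→7  ** P1@[7:12],P4@[9:12]
i=13 'b': node 7→11 (fail-walked)
i=14 'e': node 11→1 (fail-walked)  ** P0@[14:14]
i=15 'b': node 1→11 (fail-walked)
i=16 'a': node 11→12
i=17 'd': node 12→9 (fail-walked)  ** P2@[16:17]
i=18 'e': node 9→1 (fail-walked)  ** P0@[18:18]
i=19 'e': node 1→1 (fail-walked)  ** P0@[19:19]
i=20 'c': node 1→0 (fail-walked)
i=21 'b': node 0→11
i=22 'c': node 11→0 (fail-walked)
i=23 'a': node 0→8
i=24 'd': node 8→9  ** P2@[23:24]
i=25 'b': node 9→11 (fail-walked)
i=26 'd': node 11→2 (fail-walked)
i=27 'a': node 2→3
i=28 'b': node 3→4  ** P3@[27:28]
i=29 'a': node 4→5
i=30 'e': node 5→6  ** P0@[30:30]
i=31 'b': node 6→7  ** P1@[26:31],P4@[28:31]
i=32 'd': node 7→2 (fail-walked)
i=33 'a': node 2→3
i=34 'b': node 3→4  ** P3@[33:34]
i=35 'a': node 4→5
i=36 'e': node 5→6  ** P0@[36:36]
i=37 'b': node 6→7  ** P1@[32:37],P4@[34:37]
i=38 'd': node 7→2 (fail-walked)
i=39 'd': node 2→2 (fail-walked)

Matches: [[2,0],[3,4],[4,0],[5,0],[9,3],[11,0],[12,1],[12,4],[14,0],[17,2],[18,0],[19,0],[24,2],[28,3],[30,0],[31,1],[31,4],[34,3],[36,0],[37,1],[37,4]]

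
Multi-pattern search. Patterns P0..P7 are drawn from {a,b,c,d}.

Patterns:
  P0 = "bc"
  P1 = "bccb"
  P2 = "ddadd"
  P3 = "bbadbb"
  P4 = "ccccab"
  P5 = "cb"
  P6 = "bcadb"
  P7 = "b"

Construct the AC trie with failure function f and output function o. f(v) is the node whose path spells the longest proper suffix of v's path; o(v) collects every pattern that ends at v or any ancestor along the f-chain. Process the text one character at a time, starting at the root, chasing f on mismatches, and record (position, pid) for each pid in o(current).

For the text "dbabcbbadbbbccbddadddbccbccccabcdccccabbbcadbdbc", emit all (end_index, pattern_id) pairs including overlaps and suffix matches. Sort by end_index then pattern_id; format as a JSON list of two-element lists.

Build:
Trie (insert patterns):
  0='ε' goto b→1 c→15 d→5
  1='b' goto b→10 c→2  [P7 ends]
  2='bc' goto a→22 c→3  [P0 ends]
  3='bcc' goto b→4
  4='bccb' goto ·  [P1 ends]
  5='d' goto d→6
  6='dd' goto a→7
  7='dda' goto d→8
  8='ddad' goto d→9
  9='ddadd' goto ·  [P2 ends]
  10='bb' goto a→11
  11='bba' goto d→12
  12='bbad' goto b→13
  13='bbadb' goto b→14
  14='bbadbb' goto ·  [P3 ends]
  15='c' goto b→21 c→16
  16='cc' goto c→17
  17='ccc' goto c→18
  18='cccc' goto a→19
  19='cccca' goto b→20
  20='ccccab' goto ·  [P4 ends]
  21='cb' goto ·  [P5 ends]
  22='bca' goto d→23
  23='bcad' goto b→24
  24='bcadb' goto ·  [P6 ends]

Failure links (BFS by depth):
  n1('b'): parent n0 fail=0; on 'b' 0 → fail=0;  out {7}∪∅={7}
  n5('d'): parent n0 fail=0; on 'd' 0 → fail=0;  out ∅∪∅=∅
  n15('c'): parent n0 fail=0; on 'c' 0 → fail=0;  out ∅∪∅=∅
  n2('bc'): parent n1 fail=0; on 'c' 0 → fail=15;  out {0}∪∅={0}
  n6('dd'): parent n5 fail=0; on 'd' 0 → fail=5;  out ∅∪∅=∅
  n10('bb'): parent n1 fail=0; on 'b' 0 → fail=1;  out ∅∪{7}={7}
  n16('cc'): parent n15 fail=0; on 'c' 0 → fail=15;  out ∅∪∅=∅
  n21('cb'): parent n15 fail=0; on 'b' 0 → fail=1;  out {5}∪{7}={5,7}
  n3('bcc'): parent n2 fail=15; on 'c' 15 → fail=16;  out ∅∪∅=∅
  n7('dda'): parent n6 fail=5; on 'a' 5→0 → fail=0;  out ∅∪∅=∅
  n11('bba'): parent n10 fail=1; on 'a' 1→0 → fail=0;  out ∅∪∅=∅
  n17('ccc'): parent n16 fail=15; on 'c' 15 → fail=16;  out ∅∪∅=∅
  n22('bca'): parent n2 fail=15; on 'a' 15→0 → fail=0;  out ∅∪∅=∅
  n4('bccb'): parent n3 fail=16; on 'b' 16→15 → fail=21;  out {1}∪{5,7}={1,5,7}
  n8('ddad'): parent n7 fail=0; on 'd' 0 → fail=5;  out ∅∪∅=∅
  n12('bbad'): parent n11 fail=0; on 'd' 0 → fail=5;  out ∅∪∅=∅
  n18('cccc'): parent n17 fail=16; on 'c' 16 → fail=17;  out ∅∪∅=∅
  n23('bcad'): parent n22 fail=0; on 'd' 0 → fail=5;  out ∅∪∅=∅
  n9('ddadd'): parent n8 fail=5; on 'd' 5 → fail=6;  out {2}∪∅={2}
  n13('bbadb'): parent n12 fail=5; on 'b' 5→0 → fail=1;  out ∅∪{7}={7}
  n19('cccca'): parent n18 fail=17; on 'a' 17→16→15→0 → fail=0;  out ∅∪∅=∅
  n24('bcadb'): parent n23 fail=5; on 'b' 5→0 → fail=1;  out {6}∪{7}={6,7}
  n14('bbadbb'): parent n13 fail=1; on 'b' 1 → fail=10;  out {3}∪{7}={3,7}
  n20('ccccab'): parent n19 fail=0; on 'b' 0 → fail=1;  out {4}∪{7}={4,7}

Text stream:
[0] read 'd'  n0⇒n5
[1] read 'b'  n5⇒n1 (fail-walked)  emit P7@[1:1]
[2] read 'a'  n1⇒n0 (fail-walked)
[3] read 'b'  n0⇒n1  emit P7@[3:3]
[4] read 'c'  n1⇒n2  emit P0@[3:4]
[5] read 'b'  n2⇒n21 (fail-walked)  emit P5@[4:5],P7@[5:5]
[6] read 'b'  n21⇒n10 (fail-walked)  emit P7@[6:6]
[7] read 'a'  n10⇒n11
[8] read 'd'  n11⇒n12
[9] read 'b'  n12⇒n13  emit P7@[9:9]
[10] read 'b'  n13⇒n14  emit P3@[5:10],P7@[10:10]
[11] read 'b'  n14⇒n10 (fail-walked)  emit P7@[11:11]
[12] read 'c'  n10⇒n2 (fail-walked)  emit P0@[11:12]
[13] read 'c'  n2⇒n3
[14] read 'b'  n3⇒n4  emit P1@[11:14],P5@[13:14],P7@[14:14]
[15] read 'd'  n4⇒n5 (fail-walked)
[16] read 'd'  n5⇒n6
[17] read 'a'  n6⇒n7
[18] read 'd'  n7⇒n8
[19] read 'd'  n8⇒n9  emit P2@[15:19]
[20] read 'd'  n9⇒n6 (fail-walked)
[21] read 'b'  n6⇒n1 (fail-walked)  emit P7@[21:21]
[22] read 'c'  n1⇒n2  emit P0@[21:22]
[23] read 'c'  n2⇒n3
[24] read 'b'  n3⇒n4  emit P1@[21:24],P5@[23:24],P7@[24:24]
[25] read 'c'  n4⇒n2 (fail-walked)  emit P0@[24:25]
[26] read 'c'  n2⇒n3
[27] read 'c'  n3⇒n17 (fail-walked)
[28] read 'c'  n17⇒n18
[29] read 'a'  n18⇒n19
[30] read 'b'  n19⇒n20  emit P4@[25:30],P7@[30:30]
[31] read 'c'  n20⇒n2 (fail-walked)  emit P0@[30:31]
[32] read 'd'  n2⇒n5 (fail-walked)
[33] read 'c'  n5⇒n15 (fail-walked)
[34] read 'c'  n15⇒n16
[35] read 'c'  n16⇒n17
[36] read 'c'  n17⇒n18
[37] read 'a'  n18⇒n19
[38] read 'b'  n19⇒n20  emit P4@[33:38],P7@[38:38]
[39] read 'b'  n20⇒n10 (fail-walked)  emit P7@[39:39]
[40] read 'b'  n10⇒n10 (fail-walked)  emit P7@[40:40]
[41] read 'c'  n10⇒n2 (fail-walked)  emit P0@[40:41]
[42] read 'a'  n2⇒n22
[43] read 'd'  n22⇒n23
[44] read 'b'  n23⇒n24  emit P6@[40:44],P7@[44:44]
[45] read 'd'  n24⇒n5 (fail-walked)
[46] read 'b'  n5⇒n1 (fail-walked)  emit P7@[46:46]
[47] read 'c'  n1⇒n2  emit P0@[46:47]

Result: [[1,7],[3,7],[4,0],[5,5],[5,7],[6,7],[9,7],[10,3],[10,7],[11,7],[12,0],[14,1],[14,5],[14,7],[19,2],[21,7],[22,0],[24,1],[24,5],[24,7],[25,0],[30,4],[30,7],[31,0],[38,4],[38,7],[39,7],[40,7],[41,0],[44,6],[44,7],[46,7],[47,0]]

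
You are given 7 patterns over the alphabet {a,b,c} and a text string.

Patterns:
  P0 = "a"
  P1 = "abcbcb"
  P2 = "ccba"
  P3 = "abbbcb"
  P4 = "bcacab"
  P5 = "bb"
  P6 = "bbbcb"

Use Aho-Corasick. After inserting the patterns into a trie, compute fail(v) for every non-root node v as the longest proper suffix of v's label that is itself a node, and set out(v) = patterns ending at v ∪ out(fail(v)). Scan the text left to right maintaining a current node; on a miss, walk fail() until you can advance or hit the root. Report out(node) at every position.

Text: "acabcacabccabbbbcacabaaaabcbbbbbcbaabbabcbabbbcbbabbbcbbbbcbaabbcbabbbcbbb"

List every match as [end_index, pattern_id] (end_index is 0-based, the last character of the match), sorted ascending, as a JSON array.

Build automaton:
Trie nodes:
  n0 'ε': a→1 b→15 c→7
  n1 'a': b→2  ←P0
  n2 'ab': b→11 c→3
  n3 'abc': b→4
  n4 'abcb': c→5
  n5 'abcbc': b→6
  n6 'abcbcb': ·  ←P1
  n7 'c': c→8
  n8 'cc': b→9
  n9 'ccb': a→10
  n10 'ccba': ·  ←P2
  n11 'abb': b→12
  n12 'abbb': c→13
  n13 'abbbc': b→14
  n14 'abbbcb': ·  ←P3
  n15 'b': b→21 c→16
  n16 'bc': a→17
  n17 'bca': c→18
  n18 'bcac': a→19
  n19 'bcaca': b→20
  n20 'bcacab': ·  ←P4
  n21 'bb': b→22  ←P5
  n22 'bbb': c→23
  n23 'bbbc': b→24
  n24 'bbbcb': ·  ←P6

BFS fail/out derivation:
  fail(1) 'a': from fail(0)=0 chase 'a': 0 ⇒ 0;  out={0}∪out(0)={0}
  fail(7) 'c': from fail(0)=0 chase 'c': 0 ⇒ 0;  out=∅∪out(0)=∅
  fail(15) 'b': from fail(0)=0 chase 'b': 0 ⇒ 0;  out=∅∪out(0)=∅
  fail(2) 'ab': from fail(1)=0 chase 'b': 0 ⇒ 15;  out=∅∪out(15)=∅
  fail(8) 'cc': from fail(7)=0 chase 'c': 0 ⇒ 7;  out=∅∪out(7)=∅
  fail(16) 'bc': from fail(15)=0 chase 'c': 0 ⇒ 7;  out=∅∪out(7)=∅
  fail(21) 'bb': from fail(15)=0 chase 'b': 0 ⇒ 15;  out={5}∪out(15)={5}
  fail(3) 'abc': from fail(2)=15 chase 'c': 15 ⇒ 16;  out=∅∪out(16)=∅
  fail(9) 'ccb': from fail(8)=7 chase 'b': 7→0 ⇒ 15;  out=∅∪out(15)=∅
  fail(11) 'abb': from fail(2)=15 chase 'b': 15 ⇒ 21;  out=∅∪out(21)={5}
  fail(17) 'bca': from fail(16)=7 chase 'a': 7→0 ⇒ 1;  out=∅∪out(1)={0}
  fail(22) 'bbb': from fail(21)=15 chase 'b': 15 ⇒ 21;  out=∅∪out(21)={5}
  fail(4) 'abcb': from fail(3)=16 chase 'b': 16→7→0 ⇒ 15;  out=∅∪out(15)=∅
  fail(10) 'ccba': from fail(9)=15 chase 'a': 15→0 ⇒ 1;  out={2}∪out(1)={0,2}
  fail(12) 'abbb': from fail(11)=21 chase 'b': 21 ⇒ 22;  out=∅∪out(22)={5}
  fail(18) 'bcac': from fail(17)=1 chase 'c': 1→0 ⇒ 7;  out=∅∪out(7)=∅
  fail(23) 'bbbc': from fail(22)=21 chase 'c': 21→15 ⇒ 16;  out=∅∪out(16)=∅
  fail(5) 'abcbc': from fail(4)=15 chase 'c': 15 ⇒ 16;  out=∅∪out(16)=∅
  fail(13) 'abbbc': from fail(12)=22 chase 'c': 22 ⇒ 23;  out=∅∪out(23)=∅
  fail(19) 'bcaca': from fail(18)=7 chase 'a': 7→0 ⇒ 1;  out=∅∪out(1)={0}
  fail(24) 'bbbcb': from fail(23)=16 chase 'b': 16→7→0 ⇒ 15;  out={6}∪out(15)={6}
  fail(6) 'abcbcb': from fail(5)=16 chase 'b': 16→7→0 ⇒ 15;  out={1}∪out(15)={1}
  fail(14) 'abbbcb': from fail(13)=23 chase 'b': 23 ⇒ 24;  out={3}∪out(24)={3,6}
  fail(20) 'bcacab': from fail(19)=1 chase 'b': 1 ⇒ 2;  out={4}∪out(2)={4}

Run:
i=0 'a': node 0→1  → match P0@[0:0]
i=1 'c': node 1→7 ·f
i=2 'a': node 7→1 ·f  → match P0@[2:2]
i=3 'b': node 1→2
i=4 'c': node 2→3
i=5 'a': node 3→17 ·f  → match P0@[5:5]
i=6 'c': node 17→18
i=7 'a': node 18→19  → match P0@[7:7]
i=8 'b': node 19→20  → match P4@[3:8]
i=9 'c': node 20→3 ·f
i=10 'c': node 3→8 ·f
i=11 'a': node 8→1 ·f  → match P0@[11:11]
i=12 'b': node 1→2
i=13 'b': node 2→11  → match P5@[12:13]
i=14 'b': node 11→12  → match P5@[13:14]
i=15 'b': node 12→22 ·f  → match P5@[14:15]
i=16 'c': node 22→23
i=17 'a': node 23→17 ·f  → match P0@[17:17]
i=18 'c': node 17→18
i=19 'a': node 18→19  → match P0@[19:19]
i=20 'b': node 19→20  → match P4@[15:20]
i=21 'a': node 20→1 ·f  → match P0@[21:21]
i=22 'a': node 1→1 ·f  → match P0@[22:22]
i=23 'a': node 1→1 ·f  → match P0@[23:23]
i=24 'a': node 1→1 ·f  → match P0@[24:24]
i=25 'b': node 1→2
i=26 'c': node 2→3
i=27 'b': node 3→4
i=28 'b': node 4→21 ·f  → match P5@[27:28]
i=29 'b': node 21→22  → match P5@[28:29]
i=30 'b': node 22→22 ·f  → match P5@[29:30]
i=31 'b': node 22→22 ·f  → match P5@[30:31]
i=32 'c': node 22→23
i=33 'b': node 23→24  → match P6@[29:33]
i=34 'a': node 24→1 ·f  → match P0@[34:34]
i=35 'a': node 1→1 ·f  → match P0@[35:35]
i=36 'b': node 1→2
i=37 'b': node 2→11  → match P5@[36:37]
i=38 'a': node 11→1 ·f  → match P0@[38:38]
i=39 'b': node 1→2
i=40 'c': node 2→3
i=41 'b': node 3→4
i=42 'a': node 4→1 ·f  → match P0@[42:42]
i=43 'b': node 1→2
i=44 'b': node 2→11  → match P5@[43:44]
i=45 'b': node 11→12  → match P5@[44:45]
i=46 'c': node 12→13
i=47 'b': node 13→14  → match P3@[42:47],P6@[43:47]
i=48 'b': node 14→21 ·f  → match P5@[47:48]
i=49 'a': node 21→1 ·f  → match P0@[49:49]
i=50 'b': node 1→2
i=51 'b': node 2→11  → match P5@[50:51]
i=52 'b': node 11→12  → match P5@[51:52]
i=53 'c': node 12→13
i=54 'b': node 13→14  → match P3@[49:54],P6@[50:54]
i=55 'b': node 14→21 ·f  → match P5@[54:55]
i=56 'b': node 21→22  → match P5@[55:56]
i=57 'b': node 22→22 ·f  → match P5@[56:57]
i=58 'c': node 22→23
i=59 'b': node 23→24  → match P6@[55:59]
i=60 'a': node 24→1 ·f  → match P0@[60:60]
i=61 'a': node 1→1 ·f  → match P0@[61:61]
i=62 'b': node 1→2
i=63 'b': node 2→11  → match P5@[62:63]
i=64 'c': node 11→16 ·f
i=65 'b': node 16→15 ·f
i=66 'a': node 15→1 ·f  → match P0@[66:66]
i=67 'b': node 1→2
i=68 'b': node 2→11  → match P5@[67:68]
i=69 'b': node 11→12  → match P5@[68:69]
i=70 'c': node 12→13
i=71 'b': node 13→14  → match P3@[66:71],P6@[67:71]
i=72 'b': node 14→21 ·f  → match P5@[71:72]
i=73 'b': node 21→22  → match P5@[72:73]

Result: [[0,0],[2,0],[5,0],[7,0],[8,4],[11,0],[13,5],[14,5],[15,5],[17,0],[19,0],[20,4],[21,0],[22,0],[23,0],[24,0],[28,5],[29,5],[30,5],[31,5],[33,6],[34,0],[35,0],[37,5],[38,0],[42,0],[44,5],[45,5],[47,3],[47,6],[48,5],[49,0],[51,5],[52,5],[54,3],[54,6],[55,5],[56,5],[57,5],[59,6],[60,0],[61,0],[63,5],[66,0],[68,5],[69,5],[71,3],[71,6],[72,5],[73,5]]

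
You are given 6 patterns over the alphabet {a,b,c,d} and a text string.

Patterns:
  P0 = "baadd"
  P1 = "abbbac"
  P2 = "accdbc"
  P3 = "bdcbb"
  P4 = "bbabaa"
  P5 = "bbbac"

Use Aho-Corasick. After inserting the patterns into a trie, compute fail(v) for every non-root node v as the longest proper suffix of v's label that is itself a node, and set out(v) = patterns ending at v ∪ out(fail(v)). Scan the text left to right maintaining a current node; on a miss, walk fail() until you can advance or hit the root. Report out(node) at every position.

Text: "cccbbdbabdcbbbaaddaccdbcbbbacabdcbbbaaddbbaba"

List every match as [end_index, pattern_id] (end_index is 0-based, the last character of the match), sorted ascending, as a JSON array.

Build automaton:
Trie (insert patterns):
  0='ε' goto a→6 b→1
  1='b' goto a→2 b→21 d→17
  2='ba' goto a→3
  3='baa' goto d→4
  4='baad' goto d→5
  5='baadd' goto ·  [P0 ends]
  6='a' goto b→7 c→12
  7='ab' goto b→8
  8='abb' goto b→9
  9='abbb' goto a→10
  10='abbba' goto c→11
  11='abbbac' goto ·  [P1 ends]
  12='ac' goto c→13
  13='acc' goto d→14
  14='accd' goto b→15
  15='accdb' goto c→16
  16='accdbc' goto ·  [P2 ends]
  17='bd' goto c→18
  18='bdc' goto b→19
  19='bdcb' goto b→20
  20='bdcbb' goto ·  [P3 ends]
  21='bb' goto a→22 b→26
  22='bba' goto b→23
  23='bbab' goto a→24
  24='bbaba' goto a→25
  25='bbabaa' goto ·  [P4 ends]
  26='bbb' goto a→27
  27='bbba' goto c→28
  28='bbbac' goto ·  [P5 ends]

Failure links (BFS by depth):
  fail(1) 'b': from fail(0)=0 chase 'b': 0 ⇒ 0;  out=∅∪out(0)=∅
  fail(6) 'a': from fail(0)=0 chase 'a': 0 ⇒ 0;  out=∅∪out(0)=∅
  fail(2) 'ba': from fail(1)=0 chase 'a': 0 ⇒ 6;  out=∅∪out(6)=∅
  fail(7) 'ab': from fail(6)=0 chase 'b': 0 ⇒ 1;  out=∅∪out(1)=∅
  fail(12) 'ac': from fail(6)=0 chase 'c': 0 ⇒ 0;  out=∅∪out(0)=∅
  fail(17) 'bd': from fail(1)=0 chase 'd': 0 ⇒ 0;  out=∅∪out(0)=∅
  fail(21) 'bb': from fail(1)=0 chase 'b': 0 ⇒ 1;  out=∅∪out(1)=∅
  fail(3) 'baa': from fail(2)=6 chase 'a': 6→0 ⇒ 6;  out=∅∪out(6)=∅
  fail(8) 'abb': from fail(7)=1 chase 'b': 1 ⇒ 21;  out=∅∪out(21)=∅
  fail(13) 'acc': from fail(12)=0 chase 'c': 0 ⇒ 0;  out=∅∪out(0)=∅
  fail(18) 'bdc': from fail(17)=0 chase 'c': 0 ⇒ 0;  out=∅∪out(0)=∅
  fail(22) 'bba': from fail(21)=1 chase 'a': 1 ⇒ 2;  out=∅∪out(2)=∅
  fail(26) 'bbb': from fail(21)=1 chase 'b': 1 ⇒ 21;  out=∅∪out(21)=∅
  fail(4) 'baad': from fail(3)=6 chase 'd': 6→0 ⇒ 0;  out=∅∪out(0)=∅
  fail(9) 'abbb': from fail(8)=21 chase 'b': 21 ⇒ 26;  out=∅∪out(26)=∅
  fail(14) 'accd': from fail(13)=0 chase 'd': 0 ⇒ 0;  out=∅∪out(0)=∅
  fail(19) 'bdcb': from fail(18)=0 chase 'b': 0 ⇒ 1;  out=∅∪out(1)=∅
  fail(23) 'bbab': from fail(22)=2 chase 'b': 2→6 ⇒ 7;  out=∅∪out(7)=∅
  fail(27) 'bbba': from fail(26)=21 chase 'a': 21 ⇒ 22;  out=∅∪out(22)=∅
  fail(5) 'baadd': from fail(4)=0 chase 'd': 0 ⇒ 0;  out={0}∪out(0)={0}
  fail(10) 'abbba': from fail(9)=26 chase 'a': 26 ⇒ 27;  out=∅∪out(27)=∅
  fail(15) 'accdb': from fail(14)=0 chase 'b': 0 ⇒ 1;  out=∅∪out(1)=∅
  fail(20) 'bdcbb': from fail(19)=1 chase 'b': 1 ⇒ 21;  out={3}∪out(21)={3}
  fail(24) 'bbaba': from fail(23)=7 chase 'a': 7→1 ⇒ 2;  out=∅∪out(2)=∅
  fail(28) 'bbbac': from fail(27)=22 chase 'c': 22→2→6 ⇒ 12;  out={5}∪out(12)={5}
  fail(11) 'abbbac': from fail(10)=27 chase 'c': 27 ⇒ 28;  out={1}∪out(28)={1,5}
  fail(16) 'accdbc': from fail(15)=1 chase 'c': 1→0 ⇒ 0;  out={2}∪out(0)={2}
  fail(25) 'bbabaa': from fail(24)=2 chase 'a': 2 ⇒ 3;  out={4}∪out(3)={4}

Run:
i=0 'c': node 0→0
i=1 'c': node 0→0
i=2 'c': node 0→0
i=3 'b': node 0→1
i=4 'b': node 1→21
i=5 'd': node 21→17 (fail-walked)
i=6 'b': node 17→1 (fail-walked)
i=7 'a': node 1→2
i=8 'b': node 2→7 (fail-walked)
i=9 'd': node 7→17 (fail-walked)
i=10 'c': node 17→18
i=11 'b': node 18→19
i=12 'b': node 19→20  ** P3@[8:12]
i=13 'b': node 20→26 (fail-walked)
i=14 'a': node 26→27
i=15 'a': node 27→3 (fail-walked)
i=16 'd': node 3→4
i=17 'd': node 4→5  ** P0@[13:17]
i=18 'a': node 5→6 (fail-walked)
i=19 'c': node 6→12
i=20 'c': node 12→13
i=21 'd': node 13→14
i=22 'b': node 14→15
i=23 'c': node 15→16  ** P2@[18:23]
i=24 'b': node 16→1 (fail-walked)
i=25 'b': node 1→21
i=26 'b': node 21→26
i=27 'a': node 26→27
i=28 'c': node 27→28  ** P5@[24:28]
i=29 'a': node 28→6 (fail-walked)
i=30 'b': node 6→7
i=31 'd': node 7→17 (fail-walked)
i=32 'c': node 17→18
i=33 'b': node 18→19
i=34 'b': node 19→20  ** P3@[30:34]
i=35 'b': node 20→26 (fail-walked)
i=36 'a': node 26→27
i=37 'a': node 27→3 (fail-walked)
i=38 'd': node 3→4
i=39 'd': node 4→5  ** P0@[35:39]
i=40 'b': node 5→1 (fail-walked)
i=41 'b': node 1→21
i=42 'a': node 21→22
i=43 'b': node 22→23
i=44 'a': node 23→24

Matches: [[12,3],[17,0],[23,2],[28,5],[34,3],[39,0]]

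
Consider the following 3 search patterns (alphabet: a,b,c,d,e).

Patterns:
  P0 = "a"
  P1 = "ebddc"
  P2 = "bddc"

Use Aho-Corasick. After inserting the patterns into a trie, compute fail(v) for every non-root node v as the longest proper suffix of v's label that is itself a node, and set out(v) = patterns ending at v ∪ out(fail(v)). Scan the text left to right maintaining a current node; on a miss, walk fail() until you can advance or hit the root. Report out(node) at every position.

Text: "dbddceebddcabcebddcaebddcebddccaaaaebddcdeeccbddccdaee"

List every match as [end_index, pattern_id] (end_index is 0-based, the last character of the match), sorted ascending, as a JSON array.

Construct AC machine:
Trie (insert patterns):
  0='ε' goto a→1 b→7 e→2
  1='a' goto ·  [P0 ends]
  2='e' goto b→3
  3='eb' goto d→4
  4='ebd' goto d→5
  5='ebdd' goto c→6
  6='ebddc' goto ·  [P1 ends]
  7='b' goto d→8
  8='bd' goto d→9
  9='bdd' goto c→10
  10='bddc' goto ·  [P2 ends]

BFS fail/out derivation:
  fail(1) 'a': from fail(0)=0 chase 'a': 0 ⇒ 0;  out={0}∪out(0)={0}
  fail(2) 'e': from fail(0)=0 chase 'e': 0 ⇒ 0;  out=∅∪out(0)=∅
  fail(7) 'b': from fail(0)=0 chase 'b': 0 ⇒ 0;  out=∅∪out(0)=∅
  fail(3) 'eb': from fail(2)=0 chase 'b': 0 ⇒ 7;  out=∅∪out(7)=∅
  fail(8) 'bd': from fail(7)=0 chase 'd': 0 ⇒ 0;  out=∅∪out(0)=∅
  fail(4) 'ebd': from fail(3)=7 chase 'd': 7 ⇒ 8;  out=∅∪out(8)=∅
  fail(9) 'bdd': from fail(8)=0 chase 'd': 0 ⇒ 0;  out=∅∪out(0)=∅
  fail(5) 'ebdd': from fail(4)=8 chase 'd': 8 ⇒ 9;  out=∅∪out(9)=∅
  fail(10) 'bddc': from fail(9)=0 chase 'c': 0 ⇒ 0;  out={2}∪out(0)={2}
  fail(6) 'ebddc': from fail(5)=9 chase 'c': 9 ⇒ 10;  out={1}∪out(10)={1,2}

Run:
i=0 'd': node 0→0
i=1 'b': node 0→7
i=2 'd': node 7→8
i=3 'd': node 8→9
i=4 'c': node 9→10  → match P2@[1:4]
i=5 'e': node 10→2 (via fail)
i=6 'e': node 2→2 (via fail)
i=7 'b': node 2→3
i=8 'd': node 3→4
i=9 'd': node 4→5
i=10 'c': node 5→6  → match P1@[6:10],P2@[7:10]
i=11 'a': node 6→1 (via fail)  → match P0@[11:11]
i=12 'b': node 1→7 (via fail)
i=13 'c': node 7→0 (via fail)
i=14 'e': node 0→2
i=15 'b': node 2→3
i=16 'd': node 3→4
i=17 'd': node 4→5
i=18 'c': node 5→6  → match P1@[14:18],P2@[15:18]
i=19 'a': node 6→1 (via fail)  → match P0@[19:19]
i=20 'e': node 1→2 (via fail)
i=21 'b': node 2→3
i=22 'd': node 3→4
i=23 'd': node 4→5
i=24 'c': node 5→6  → match P1@[20:24],P2@[21:24]
i=25 'e': node 6→2 (via fail)
i=26 'b': node 2→3
i=27 'd': node 3→4
i=28 'd': node 4→5
i=29 'c': node 5→6  → match P1@[25:29],P2@[26:29]
i=30 'c': node 6→0 (via fail)
i=31 'a': node 0→1  → match P0@[31:31]
i=32 'a': node 1→1 (via fail)  → match P0@[32:32]
i=33 'a': node 1→1 (via fail)  → match P0@[33:33]
i=34 'a': node 1→1 (via fail)  → match P0@[34:34]
i=35 'e': node 1→2 (via fail)
i=36 'b': node 2→3
i=37 'd': node 3→4
i=38 'd': node 4→5
i=39 'c': node 5→6  → match P1@[35:39],P2@[36:39]
i=40 'd': node 6→0 (via fail)
i=41 'e': node 0→2
i=42 'e': node 2→2 (via fail)
i=43 'c': node 2→0 (via fail)
i=44 'c': node 0→0
i=45 'b': node 0→7
i=46 'd': node 7→8
i=47 'd': node 8→9
i=48 'c': node 9→10  → match P2@[45:48]
i=49 'c': node 10→0 (via fail)
i=50 'd': node 0→0
i=51 'a': node 0→1  → match P0@[51:51]
i=52 'e': node 1→2 (via fail)
i=53 'e': node 2→2 (via fail)

Result: [[4,2],[10,1],[10,2],[11,0],[18,1],[18,2],[19,0],[24,1],[24,2],[29,1],[29,2],[31,0],[32,0],[33,0],[34,0],[39,1],[39,2],[48,2],[51,0]]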